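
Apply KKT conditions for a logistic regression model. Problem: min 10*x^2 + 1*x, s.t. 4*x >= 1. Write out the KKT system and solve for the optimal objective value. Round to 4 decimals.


Step 1: Try lambda = 0 (constraint inactive).
x_unc = -1/(2*10) = -0.05
Check: 4*-0.05 = -0.2 < 1 -- violated!
Step 2: Constraint must be active: 4*x = 1
x* = 1/4 = 0.25
lambda = (2*10*0.25 + 1)/4 = 1.5
Step 3: Compute optimal value.
f(x*) = 10*0.25^2 + 1*0.25 = 0.875


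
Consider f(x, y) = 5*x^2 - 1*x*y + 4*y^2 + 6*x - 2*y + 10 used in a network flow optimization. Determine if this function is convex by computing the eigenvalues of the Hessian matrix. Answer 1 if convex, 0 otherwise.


The Hessian of f(x,y) = 5*x^2 - 1*x*y + 4*y^2 + 6*x - 2*y + 10 is:
H = [[10, -1], [-1, 8]]
Trace = 10 + 8 = 18
Determinant = 10*8 - (-1)^2 = 79
Discriminant = (18)^2 - 4*79 = 8.0
Eigenvalues: lambda_1 = 7.5858, lambda_2 = 10.4142
The function is convex.

1


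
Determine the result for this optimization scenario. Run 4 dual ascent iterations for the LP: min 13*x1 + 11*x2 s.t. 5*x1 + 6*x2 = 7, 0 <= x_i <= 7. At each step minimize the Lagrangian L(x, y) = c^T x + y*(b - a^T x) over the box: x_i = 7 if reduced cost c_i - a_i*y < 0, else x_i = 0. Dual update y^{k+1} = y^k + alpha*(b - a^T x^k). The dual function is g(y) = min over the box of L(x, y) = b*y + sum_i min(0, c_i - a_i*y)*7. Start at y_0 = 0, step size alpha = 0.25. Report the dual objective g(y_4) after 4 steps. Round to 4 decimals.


Dual ascent for LP: min 13*x1 + 11*x2, 5*x1 + 6*x2 = 7, 0 <= x_i <= 7
Step 1: y^k = 0.0, reduced costs: (13.0, 11.0)
  x^k = (0.0, 0.0), subgradient = b - a^T x = 7.0
  y^{k+1} = 0.0 + 0.25*7.0 = 1.75
Step 2: y^k = 1.75, reduced costs: (4.25, 0.5)
  x^k = (0.0, 0.0), subgradient = b - a^T x = 7.0
  y^{k+1} = 1.75 + 0.25*7.0 = 3.5
Step 3: y^k = 3.5, reduced costs: (-4.5, -10.0)
  x^k = (7.0, 7.0), subgradient = b - a^T x = -70.0
  y^{k+1} = 3.5 + 0.25*-70.0 = -14.0
Step 4: y^k = -14.0, reduced costs: (83.0, 95.0)
  x^k = (0.0, 0.0), subgradient = b - a^T x = 7.0
  y^{k+1} = -14.0 + 0.25*7.0 = -12.25
Dual objective at y_4 = -12.25: reduced costs (74.25, 84.5), box minimizer x = (0.0, 0.0)
g(y_4) = b*y + (c1 - a1*y)*x1 + (c2 - a2*y)*x2 = 7*(-12.25) + 74.25*0.0 + 84.5*0.0 = -85.75 + 0.0 + 0.0 = -85.75


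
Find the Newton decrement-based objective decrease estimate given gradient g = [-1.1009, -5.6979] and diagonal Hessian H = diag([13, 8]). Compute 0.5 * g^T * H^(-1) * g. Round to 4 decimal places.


Step 1: H is diagonal, so H^(-1) * g = [-0.0847, -0.7122].
Step 2: g^T H^(-1) g = sum_i g_i^2 / H_ii
  = (-1.1009)^2/13 + (-5.6979)^2/8
  = 0.0932 + 4.0583 = 4.1515
Step 3: Objective decrease = 0.5 * g^T H^(-1) g = 2.0757


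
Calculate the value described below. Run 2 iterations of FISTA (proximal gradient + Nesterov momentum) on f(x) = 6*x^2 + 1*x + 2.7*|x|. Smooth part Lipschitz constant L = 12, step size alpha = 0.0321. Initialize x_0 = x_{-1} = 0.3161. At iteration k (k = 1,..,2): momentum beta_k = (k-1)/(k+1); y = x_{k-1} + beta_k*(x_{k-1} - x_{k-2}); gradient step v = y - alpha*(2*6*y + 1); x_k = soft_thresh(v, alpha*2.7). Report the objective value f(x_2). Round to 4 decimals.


FISTA on f(x) = 6*x^2 + 1*x + 2.7*|x|
L = 12, alpha = 0.0321
Iteration 1: beta = 0.0, y = 0.3161 + 0.0*(0.3161 - 0.3161) = 0.3161
  grad(y) = 4.7932, v = y - alpha*grad = 0.1622
  prox(v) = soft_thresh(0.1622, 0.0867) = 0.0756
Iteration 2: beta = 0.3333, y = 0.0756 + 0.3333*(0.0756 - 0.3161) = -0.0046
  grad(y) = 0.9447, v = y - alpha*grad = -0.0349
  prox(v) = soft_thresh(-0.0349, 0.0867) = 0.0
f(x_2) = 6*0.0^2 + 1*0.0 + 2.7*|0.0| = 0.0


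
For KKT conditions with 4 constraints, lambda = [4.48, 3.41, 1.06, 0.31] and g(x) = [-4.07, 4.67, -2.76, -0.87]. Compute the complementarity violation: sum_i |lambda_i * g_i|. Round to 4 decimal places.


KKT complementary slackness check:
lambda_1 * g_1 = 4.48 * -4.07 = -18.2336
lambda_2 * g_2 = 3.41 * 4.67 = 15.9247
lambda_3 * g_3 = 1.06 * -2.76 = -2.9256
lambda_4 * g_4 = 0.31 * -0.87 = -0.2697
Total violation = 18.2336 + 15.9247 + 2.9256 + 0.2697 = 37.3536


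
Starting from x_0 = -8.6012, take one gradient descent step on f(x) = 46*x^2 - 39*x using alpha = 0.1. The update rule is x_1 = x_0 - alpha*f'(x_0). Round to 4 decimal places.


We compute the gradient at x_0 and apply the update.
f'(x) = 92*x - 39
f'(-8.6012) = 92*-8.6012 - 39 = -830.3104
x_1 = -8.6012 - 0.1*-830.3104 = 74.4298


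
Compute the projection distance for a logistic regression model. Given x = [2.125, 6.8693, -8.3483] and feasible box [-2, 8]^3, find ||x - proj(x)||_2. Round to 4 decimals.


Project each component onto [-2, 8].
clip(2.125) = 2.125, clip(6.8693) = 6.8693, clip(-8.3483) = -2.0
Projection = [2.125, 6.8693, -2.0]
Squared diffs: [0.0, 0.0, 40.3009]
Distance = sqrt(40.3009) = 6.3483


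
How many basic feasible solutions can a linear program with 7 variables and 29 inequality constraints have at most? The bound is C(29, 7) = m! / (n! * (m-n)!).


Each vertex corresponds to some choice of n active constraints out of m, so the number of vertices is at most C(m, n) = m! / (n!(m-n)!).
m = 29, n = 7
Numerator: 29 * 28 * 27 * 26 * 25 * 24 * 23
Denominator: 7! = 5040
C(29, 7) = 1560780


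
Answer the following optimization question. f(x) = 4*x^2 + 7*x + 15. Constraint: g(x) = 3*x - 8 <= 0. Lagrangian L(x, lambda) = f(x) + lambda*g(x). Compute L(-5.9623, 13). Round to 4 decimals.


Step 1: Evaluate f(x).
f(-5.9623) = 4*(-5.9623)^2 + 7*(-5.9623) + 15 = 115.46
Step 2: Evaluate g(x).
g(-5.9623) = 3*-5.9623 - 8 = -25.8869
Step 3: Compute Lagrangian.
L = 115.46 + 13*-25.8869 = -221.0697


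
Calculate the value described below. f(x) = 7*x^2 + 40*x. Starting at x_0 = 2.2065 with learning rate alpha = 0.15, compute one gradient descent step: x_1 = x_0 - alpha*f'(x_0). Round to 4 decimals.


We compute the gradient at x_0 and apply the update.
f'(x) = 14*x + 40
f'(2.2065) = 14*2.2065 + 40 = 70.891
x_1 = 2.2065 - 0.15*70.891 = -8.4272


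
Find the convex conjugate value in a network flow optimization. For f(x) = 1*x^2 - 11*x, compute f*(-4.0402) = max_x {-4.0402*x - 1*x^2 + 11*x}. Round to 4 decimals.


f*(y) = sup_x {y*x - a*x^2 - b*x} = sup_x {(y-b)*x - a*x^2}
FOC: (y - b) - 2a*x = 0 => x* = (y - b)/(2a)
x* = (-4.0402 + 11)/(2*1) = 3.4799
f*(-4.0402) = (y-b)^2/(4a) = (-4.0402 + 11)^2/(4*1)
= 48.4388/4 = 12.1097


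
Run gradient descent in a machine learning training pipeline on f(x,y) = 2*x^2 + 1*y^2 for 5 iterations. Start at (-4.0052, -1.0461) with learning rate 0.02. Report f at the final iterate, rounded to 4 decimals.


Gradient descent on f(x,y) = 2*x^2 + 1*y^2.
Starting point: (-4.0052, -1.0461), alpha = 0.02
Step 1: grad_x = 2*2*-4.0052 = -16.0208, grad_y = 2*1*-1.0461 = -2.0922
  x_1 = -4.0052 - 0.02*-16.0208 = -3.6848
  y_1 = -1.0461 - 0.02*-2.0922 = -1.0043
Step 2: grad_x = 2*2*-3.6848 = -14.7391, grad_y = 2*1*-1.0043 = -2.0085
  x_2 = -3.6848 - 0.02*-14.7391 = -3.39
  y_2 = -1.0043 - 0.02*-2.0085 = -0.9641
Step 3: grad_x = 2*2*-3.39 = -13.56, grad_y = 2*1*-0.9641 = -1.9282
  x_3 = -3.39 - 0.02*-13.56 = -3.1188
  y_3 = -0.9641 - 0.02*-1.9282 = -0.9255
Step 4: grad_x = 2*2*-3.1188 = -12.4752, grad_y = 2*1*-0.9255 = -1.851
  x_4 = -3.1188 - 0.02*-12.4752 = -2.8693
  y_4 = -0.9255 - 0.02*-1.851 = -0.8885
Step 5: grad_x = 2*2*-2.8693 = -11.4772, grad_y = 2*1*-0.8885 = -1.777
  x_5 = -2.8693 - 0.02*-11.4772 = -2.6398
  y_5 = -0.8885 - 0.02*-1.777 = -0.853
f(-2.6398, -0.853) = 2*(-2.6398)^2 + 1*(-0.853)^2 = 14.6641


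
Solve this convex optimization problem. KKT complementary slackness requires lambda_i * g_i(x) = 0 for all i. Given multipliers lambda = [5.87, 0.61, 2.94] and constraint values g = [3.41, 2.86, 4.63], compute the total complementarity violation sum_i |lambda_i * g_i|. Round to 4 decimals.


KKT complementary slackness check:
lambda_1 * g_1 = 5.87 * 3.41 = 20.0167
lambda_2 * g_2 = 0.61 * 2.86 = 1.7446
lambda_3 * g_3 = 2.94 * 4.63 = 13.6122
Total violation = 20.0167 + 1.7446 + 13.6122 = 35.3735


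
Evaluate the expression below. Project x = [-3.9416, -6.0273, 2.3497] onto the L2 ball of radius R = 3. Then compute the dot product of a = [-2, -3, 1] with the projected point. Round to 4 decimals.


Step 1: Compute ||x|| (intermediates to 6 decimals).
||x|| = sqrt((-3.9416)^2 + (-6.0273)^2 + 2.3497^2) = 7.575331
Step 2: Project.
Since ||x|| > R, scale = R/||x|| = 3/7.575331 = 0.396022, proj(x) = scale * x
proj(x) = [-1.56096, -2.386943, 0.930533]
Step 3: Dot product.
a^T * proj(x) = -2*(-1.56096) - 3*(-2.386943) + 1*0.930533 = 11.2133


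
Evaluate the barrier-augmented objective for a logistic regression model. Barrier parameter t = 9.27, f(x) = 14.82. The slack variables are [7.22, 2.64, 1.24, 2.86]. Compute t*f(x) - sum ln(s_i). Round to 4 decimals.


Step 1: Compute log-barrier.
ln values: [1.9769, 0.9708, 0.2151, 1.0508]
phi = -(1.9769 + 0.9708 + 0.2151 + 1.0508) = -4.2136
Step 2: Compute augmented objective.
t*f(x) = 9.27*14.82 = 137.3814
Total = 137.3814 - 4.2136 = 133.1678


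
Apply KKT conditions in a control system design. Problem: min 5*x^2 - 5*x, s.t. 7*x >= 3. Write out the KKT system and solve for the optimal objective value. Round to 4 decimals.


Step 1: Try lambda = 0 (constraint inactive).
Stationarity: 2*5*x - 5 = 0
x* = 5/(2*5) = 0.5
Check constraint: 7*0.5 = 3.5 >= 3 -- satisfied.
Step 2: Compute optimal value.
f(x*) = 5*0.5^2 - 5*0.5 = -1.25


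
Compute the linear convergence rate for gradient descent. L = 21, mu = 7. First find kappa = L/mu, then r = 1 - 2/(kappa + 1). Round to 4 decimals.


Step 1: Compute the condition number.
kappa = L/mu = 21/7 = 3.0
Step 2: Compute the convergence rate.
r = 1 - 2/(kappa + 1) = 1 - 2*mu/(L + mu) = (L - mu)/(L + mu) = 14/28 = 0.5


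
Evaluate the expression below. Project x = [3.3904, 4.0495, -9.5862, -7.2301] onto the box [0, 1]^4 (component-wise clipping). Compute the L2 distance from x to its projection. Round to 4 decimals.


Project each component onto [0, 1].
clip(3.3904) = 1.0, clip(4.0495) = 1.0, clip(-9.5862) = 0.0, clip(-7.2301) = 0.0
Projection = [1.0, 1.0, 0.0, 0.0]
Squared diffs: [5.714, 9.2995, 91.8952, 52.2743]
Distance = sqrt(159.183) = 12.6168


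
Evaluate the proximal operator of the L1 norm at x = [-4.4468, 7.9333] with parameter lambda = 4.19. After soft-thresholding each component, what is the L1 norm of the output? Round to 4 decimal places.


Soft-thresholding with lambda = 4.19:
prox(-4.4468) = sign(-4.4468)*max(|-4.4468| - 4.19, 0) = -0.2568
prox(7.9333) = sign(7.9333)*max(|7.9333| - 4.19, 0) = 3.7433
prox(x) = [-0.2568, 3.7433]
||prox(x)||_1 = 0.2568 + 3.7433 = 4.0001


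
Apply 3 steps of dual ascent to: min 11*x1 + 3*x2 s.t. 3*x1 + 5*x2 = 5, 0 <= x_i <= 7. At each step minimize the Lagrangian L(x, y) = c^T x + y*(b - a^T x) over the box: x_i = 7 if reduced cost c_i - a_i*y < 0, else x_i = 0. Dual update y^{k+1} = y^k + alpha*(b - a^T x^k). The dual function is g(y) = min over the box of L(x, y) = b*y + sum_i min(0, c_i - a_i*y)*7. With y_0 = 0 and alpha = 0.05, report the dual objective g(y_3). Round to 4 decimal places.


Dual ascent for LP: min 11*x1 + 3*x2, 3*x1 + 5*x2 = 5, 0 <= x_i <= 7
Step 1: y^k = 0.0, reduced costs: (11.0, 3.0)
  x^k = (0.0, 0.0), subgradient = b - a^T x = 5.0
  y^{k+1} = 0.0 + 0.05*5.0 = 0.25
Step 2: y^k = 0.25, reduced costs: (10.25, 1.75)
  x^k = (0.0, 0.0), subgradient = b - a^T x = 5.0
  y^{k+1} = 0.25 + 0.05*5.0 = 0.5
Step 3: y^k = 0.5, reduced costs: (9.5, 0.5)
  x^k = (0.0, 0.0), subgradient = b - a^T x = 5.0
  y^{k+1} = 0.5 + 0.05*5.0 = 0.75
Dual objective at y_3 = 0.75: reduced costs (8.75, -0.75), box minimizer x = (0.0, 7.0)
g(y_3) = b*y + (c1 - a1*y)*x1 + (c2 - a2*y)*x2 = 5*0.75 + 8.75*0.0 + (-0.75)*7.0 = 3.75 + 0.0 - 5.25 = -1.5


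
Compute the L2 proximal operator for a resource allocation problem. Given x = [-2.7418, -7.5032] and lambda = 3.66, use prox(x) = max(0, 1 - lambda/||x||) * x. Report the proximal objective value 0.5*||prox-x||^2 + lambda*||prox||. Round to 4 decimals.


Step 1: Compute ||x||.
||x|| = 7.9885
Step 2: Compute scaling factor.
scale = max(0, 1 - 3.66/7.9885) = 0.5418
Step 3: prox(x) = [-1.4856, -4.0655]
||prox(x)|| = 4.3285
Step 4: Proximal objective.
0.5*||prox-x||^2 = 6.6978
lambda*||prox|| = 15.8423
Total = 22.54


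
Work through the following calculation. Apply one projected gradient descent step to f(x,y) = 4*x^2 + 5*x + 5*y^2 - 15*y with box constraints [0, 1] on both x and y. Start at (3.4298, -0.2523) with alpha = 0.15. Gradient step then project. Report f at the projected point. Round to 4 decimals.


Step 1: Compute gradient at (3.4298, -0.2523).
grad_x = 2*4*3.4298 + 5 = 32.4384
grad_y = 2*5*-0.2523 - 15 = -17.523
Step 2: Gradient step.
x_raw = 3.4298 - 0.15*32.4384 = -1.436
y_raw = -0.2523 - 0.15*-17.523 = 2.3762
Step 3: Project onto [0, 1].
x_proj = clip(-1.436) = 0.0
y_proj = clip(2.3762) = 1.0
Step 4: Evaluate f.
f(0.0, 1.0) = -10.0


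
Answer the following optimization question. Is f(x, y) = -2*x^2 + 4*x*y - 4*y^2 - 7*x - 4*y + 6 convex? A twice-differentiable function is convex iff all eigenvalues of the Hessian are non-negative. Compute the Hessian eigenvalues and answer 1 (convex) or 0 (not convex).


The Hessian of f(x,y) = -2*x^2 + 4*x*y - 4*y^2 - 7*x - 4*y + 6 is:
H = [[-4, 4], [4, -8]]
Trace = -4 - 8 = -12
Determinant = -4*-8 - (4)^2 = 16
Discriminant = (-12)^2 - 4*16 = 80.0
Eigenvalues: lambda_1 = -10.4721, lambda_2 = -1.5279
The function is not convex.

0


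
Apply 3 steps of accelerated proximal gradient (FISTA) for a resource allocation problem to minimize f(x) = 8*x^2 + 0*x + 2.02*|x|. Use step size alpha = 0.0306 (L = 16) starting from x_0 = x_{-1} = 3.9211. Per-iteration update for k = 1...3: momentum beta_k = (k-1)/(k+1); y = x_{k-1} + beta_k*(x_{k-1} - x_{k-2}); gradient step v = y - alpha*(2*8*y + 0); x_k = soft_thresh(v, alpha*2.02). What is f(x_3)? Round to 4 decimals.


FISTA on f(x) = 8*x^2 + 0*x + 2.02*|x|
L = 16, alpha = 0.0306
Iteration 1: beta = 0.0, y = 3.9211 + 0.0*(3.9211 - 3.9211) = 3.9211
  grad(y) = 62.7376, v = y - alpha*grad = 2.0013
  prox(v) = soft_thresh(2.0013, 0.0618) = 1.9395
Iteration 2: beta = 0.3333, y = 1.9395 + 0.3333*(1.9395 - 3.9211) = 1.279
  grad(y) = 20.4638, v = y - alpha*grad = 0.6528
  prox(v) = soft_thresh(0.6528, 0.0618) = 0.591
Iteration 3: beta = 0.5, y = 0.591 + 0.5*(0.591 - 1.9395) = -0.0833
  grad(y) = -1.3325, v = y - alpha*grad = -0.0425
  prox(v) = soft_thresh(-0.0425, 0.0618) = 0.0
f(x_3) = 8*0.0^2 + 0*0.0 + 2.02*|0.0| = 0.0


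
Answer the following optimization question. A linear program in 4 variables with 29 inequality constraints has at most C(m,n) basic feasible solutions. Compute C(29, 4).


Each vertex corresponds to some choice of n active constraints out of m, so the number of vertices is at most C(m, n) = m! / (n!(m-n)!).
m = 29, n = 4
Numerator: 29 * 28 * 27 * 26
Denominator: 4! = 24
C(29, 4) = 23751


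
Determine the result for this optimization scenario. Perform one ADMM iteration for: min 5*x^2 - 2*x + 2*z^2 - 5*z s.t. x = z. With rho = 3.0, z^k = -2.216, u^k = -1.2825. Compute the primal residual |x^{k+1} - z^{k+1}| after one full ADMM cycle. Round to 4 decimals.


ADMM iteration with rho = 3.0, z^k = -2.216, u^k = -1.2825
Step 1: x-update.
Minimize 5*x^2 - 2*x + (3.0/2)*(x + 2.216 - 1.2825)^2
FOC: (2*5 + 3.0)*x = 2 + 3.0*(-2.216 + 1.2825)
x^{k+1} = -0.0616
Step 2: z-update.
Minimize 2*z^2 - 5*z + (3.0/2)*(-0.0616 - z - 1.2825)^2
FOC: (2*2 + 3.0)*z = 5 + 3.0*(-0.0616 - 1.2825)
z^{k+1} = 0.1383
Step 3: u-update.
u^{k+1} = -1.2825 - 0.0616 - 0.1383 = -1.4823
Step 4: Primal residual = |-0.0616 - 0.1383| = 0.1998


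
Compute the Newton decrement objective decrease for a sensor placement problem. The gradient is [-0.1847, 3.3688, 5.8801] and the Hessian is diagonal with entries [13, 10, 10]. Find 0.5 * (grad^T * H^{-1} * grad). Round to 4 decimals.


Step 1: H is diagonal, so H^(-1) * g = [-0.0142, 0.3369, 0.588].
Step 2: g^T H^(-1) g = sum_i g_i^2 / H_ii
  = (-0.1847)^2/13 + (3.3688)^2/10 + (5.8801)^2/10
  = 0.0026 + 1.1349 + 3.4576 = 4.5951
Step 3: Objective decrease = 0.5 * g^T H^(-1) g = 2.2975


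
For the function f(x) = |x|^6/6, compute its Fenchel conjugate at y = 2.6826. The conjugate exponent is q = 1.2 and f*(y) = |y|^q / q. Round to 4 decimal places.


The conjugate exponent q satisfies 1/p + 1/q = 1.
p = 6, so q = 6/(6 - 1) = 1.2
|y|^q = 2.6826^1.2 = 3.2679
f*(2.6826) = 3.2679 / 1.2 = 2.7232


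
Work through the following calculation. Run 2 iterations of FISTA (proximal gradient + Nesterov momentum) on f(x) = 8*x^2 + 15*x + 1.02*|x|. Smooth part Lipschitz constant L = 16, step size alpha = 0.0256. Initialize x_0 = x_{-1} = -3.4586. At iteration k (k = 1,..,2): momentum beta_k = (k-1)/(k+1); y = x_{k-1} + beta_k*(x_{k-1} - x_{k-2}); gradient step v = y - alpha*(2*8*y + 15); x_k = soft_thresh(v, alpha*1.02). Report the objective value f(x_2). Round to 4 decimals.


FISTA on f(x) = 8*x^2 + 15*x + 1.02*|x|
L = 16, alpha = 0.0256
Iteration 1: beta = 0.0, y = -3.4586 + 0.0*(-3.4586 + 3.4586) = -3.4586
  grad(y) = -40.3376, v = y - alpha*grad = -2.426
  prox(v) = soft_thresh(-2.426, 0.0261) = -2.3998
Iteration 2: beta = 0.3333, y = -2.3998 + 0.3333*(-2.3998 + 3.4586) = -2.0469
  grad(y) = -17.7508, v = y - alpha*grad = -1.5925
  prox(v) = soft_thresh(-1.5925, 0.0261) = -1.5664
f(x_2) = 8*(-1.5664)^2 + 15*(-1.5664) + 1.02*|-1.5664| = -2.2695


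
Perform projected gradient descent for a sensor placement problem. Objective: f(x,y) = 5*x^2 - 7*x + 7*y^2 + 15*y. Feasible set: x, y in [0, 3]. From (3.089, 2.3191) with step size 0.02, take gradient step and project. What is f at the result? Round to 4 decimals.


Step 1: Compute gradient at (3.089, 2.3191).
grad_x = 2*5*3.089 - 7 = 23.89
grad_y = 2*7*2.3191 + 15 = 47.4674
Step 2: Gradient step.
x_raw = 3.089 - 0.02*23.89 = 2.6112
y_raw = 2.3191 - 0.02*47.4674 = 1.3698
Step 3: Project onto [0, 3].
x_proj = clip(2.6112) = 2.6112
y_proj = clip(1.3698) = 1.3698
Step 4: Evaluate f.
f(2.6112, 1.3698) = 49.4933


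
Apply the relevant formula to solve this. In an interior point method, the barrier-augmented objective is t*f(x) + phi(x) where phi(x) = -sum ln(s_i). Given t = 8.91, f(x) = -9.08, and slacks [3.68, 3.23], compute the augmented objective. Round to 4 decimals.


Step 1: Compute log-barrier.
ln values: [1.3029, 1.1725]
phi = -(1.3029 + 1.1725) = -2.4754
Step 2: Compute augmented objective.
t*f(x) = 8.91*-9.08 = -80.9028
Total = -80.9028 - 2.4754 = -83.3782


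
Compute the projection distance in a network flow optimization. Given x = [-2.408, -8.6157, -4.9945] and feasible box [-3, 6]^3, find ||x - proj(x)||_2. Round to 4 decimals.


Project each component onto [-3, 6].
clip(-2.408) = -2.408, clip(-8.6157) = -3.0, clip(-4.9945) = -3.0
Projection = [-2.408, -3.0, -3.0]
Squared diffs: [0.0, 31.5361, 3.978]
Distance = sqrt(35.5141) = 5.9594


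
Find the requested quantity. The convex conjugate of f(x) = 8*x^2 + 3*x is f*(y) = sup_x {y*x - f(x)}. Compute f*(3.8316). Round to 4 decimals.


f*(y) = sup_x {y*x - a*x^2 - b*x} = sup_x {(y-b)*x - a*x^2}
FOC: (y - b) - 2a*x = 0 => x* = (y - b)/(2a)
x* = (3.8316 - 3)/(2*8) = 0.052
f*(3.8316) = (y-b)^2/(4a) = (3.8316 - 3)^2/(4*8)
= 0.6916/32 = 0.0216


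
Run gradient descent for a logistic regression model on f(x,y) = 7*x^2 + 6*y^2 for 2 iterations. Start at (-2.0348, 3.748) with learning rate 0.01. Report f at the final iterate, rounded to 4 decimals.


Gradient descent on f(x,y) = 7*x^2 + 6*y^2.
Starting point: (-2.0348, 3.748), alpha = 0.01
Step 1: grad_x = 2*7*-2.0348 = -28.4872, grad_y = 2*6*3.748 = 44.976
  x_1 = -2.0348 - 0.01*-28.4872 = -1.7499
  y_1 = 3.748 - 0.01*44.976 = 3.2982
Step 2: grad_x = 2*7*-1.7499 = -24.499, grad_y = 2*6*3.2982 = 39.5789
  x_2 = -1.7499 - 0.01*-24.499 = -1.5049
  y_2 = 3.2982 - 0.01*39.5789 = 2.9025
f(-1.5049, 2.9025) = 7*(-1.5049)^2 + 6*2.9025^2 = 66.3992


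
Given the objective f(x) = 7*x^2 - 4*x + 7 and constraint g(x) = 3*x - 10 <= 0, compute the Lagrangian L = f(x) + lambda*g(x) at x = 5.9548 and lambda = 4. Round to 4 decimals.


Step 1: Evaluate f(x).
f(5.9548) = 7*5.9548^2 - 4*5.9548 + 7 = 231.3983
Step 2: Evaluate g(x).
g(5.9548) = 3*5.9548 - 10 = 7.8644
Step 3: Compute Lagrangian.
L = 231.3983 + 4*7.8644 = 262.8559


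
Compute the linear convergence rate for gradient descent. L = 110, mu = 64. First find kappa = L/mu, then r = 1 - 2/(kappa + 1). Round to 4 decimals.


Step 1: Compute the condition number.
kappa = L/mu = 110/64 = 1.7188
Step 2: Compute the convergence rate.
r = 1 - 2/(kappa + 1) = 1 - 2*mu/(L + mu) = (L - mu)/(L + mu) = 46/174 = 0.2644


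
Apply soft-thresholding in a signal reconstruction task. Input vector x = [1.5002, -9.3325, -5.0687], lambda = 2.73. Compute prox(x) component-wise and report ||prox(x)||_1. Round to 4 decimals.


Soft-thresholding with lambda = 2.73:
prox(1.5002) = sign(1.5002)*max(|1.5002| - 2.73, 0) = 0.0
prox(-9.3325) = sign(-9.3325)*max(|-9.3325| - 2.73, 0) = -6.6025
prox(-5.0687) = sign(-5.0687)*max(|-5.0687| - 2.73, 0) = -2.3387
prox(x) = [0.0, -6.6025, -2.3387]
||prox(x)||_1 = 0.0 + 6.6025 + 2.3387 = 8.9412


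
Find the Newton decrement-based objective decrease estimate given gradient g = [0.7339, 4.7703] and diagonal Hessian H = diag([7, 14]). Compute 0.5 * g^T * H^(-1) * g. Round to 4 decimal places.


Step 1: H is diagonal, so H^(-1) * g = [0.1048, 0.3407].
Step 2: g^T H^(-1) g = sum_i g_i^2 / H_ii
  = (0.7339)^2/7 + (4.7703)^2/14
  = 0.0769 + 1.6254 = 1.7024
Step 3: Objective decrease = 0.5 * g^T H^(-1) g = 0.8512


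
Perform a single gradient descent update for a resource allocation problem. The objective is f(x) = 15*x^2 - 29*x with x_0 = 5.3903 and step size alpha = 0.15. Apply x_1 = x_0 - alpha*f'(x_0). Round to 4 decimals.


We compute the gradient at x_0 and apply the update.
f'(x) = 30*x - 29
f'(5.3903) = 30*5.3903 - 29 = 132.709
x_1 = 5.3903 - 0.15*132.709 = -14.5161


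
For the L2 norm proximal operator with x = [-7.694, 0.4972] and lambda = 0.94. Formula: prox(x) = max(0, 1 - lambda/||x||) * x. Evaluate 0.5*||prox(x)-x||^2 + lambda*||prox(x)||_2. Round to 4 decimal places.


Step 1: Compute ||x||.
||x|| = 7.71
Step 2: Compute scaling factor.
scale = max(0, 1 - 0.94/7.71) = 0.8781
Step 3: prox(x) = [-6.756, 0.4366]
||prox(x)|| = 6.77
Step 4: Proximal objective.
0.5*||prox-x||^2 = 0.4418
lambda*||prox|| = 6.3638
Total = 6.8056


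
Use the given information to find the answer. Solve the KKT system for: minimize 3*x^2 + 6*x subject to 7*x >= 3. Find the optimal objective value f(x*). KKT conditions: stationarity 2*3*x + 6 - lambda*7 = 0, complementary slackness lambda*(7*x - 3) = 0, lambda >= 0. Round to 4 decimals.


Step 1: Try lambda = 0 (constraint inactive).
x_unc = -6/(2*3) = -1.0
Check: 7*-1.0 = -7.0 < 3 -- violated!
Step 2: Constraint must be active: 7*x = 3
x* = 3/7 = 0.4286 (rounded; the exact value 3/7 is used below)
lambda = (2*3*(3/7) + 6)/7 = 1.2245
Step 3: Compute optimal value.
f(x*) = 3*(3/7)^2 + 6*(3/7) = 3.1224


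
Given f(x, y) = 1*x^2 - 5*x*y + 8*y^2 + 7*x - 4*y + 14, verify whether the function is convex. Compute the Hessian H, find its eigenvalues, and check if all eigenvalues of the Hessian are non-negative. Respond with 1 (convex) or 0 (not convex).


The Hessian of f(x,y) = 1*x^2 - 5*x*y + 8*y^2 + 7*x - 4*y + 14 is:
H = [[2, -5], [-5, 16]]
Trace = 2 + 16 = 18
Determinant = 2*16 - (-5)^2 = 7
Discriminant = (18)^2 - 4*7 = 296.0
Eigenvalues: lambda_1 = 0.3977, lambda_2 = 17.6023
The function is convex.

1


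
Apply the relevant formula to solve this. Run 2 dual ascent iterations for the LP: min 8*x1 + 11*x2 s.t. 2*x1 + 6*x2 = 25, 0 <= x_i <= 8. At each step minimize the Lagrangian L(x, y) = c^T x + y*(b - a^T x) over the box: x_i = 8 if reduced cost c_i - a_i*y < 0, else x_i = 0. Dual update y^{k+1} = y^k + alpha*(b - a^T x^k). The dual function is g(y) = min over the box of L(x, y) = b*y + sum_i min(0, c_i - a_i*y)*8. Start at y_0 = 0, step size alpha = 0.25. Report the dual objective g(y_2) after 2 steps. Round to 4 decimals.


Dual ascent for LP: min 8*x1 + 11*x2, 2*x1 + 6*x2 = 25, 0 <= x_i <= 8
Step 1: y^k = 0.0, reduced costs: (8.0, 11.0)
  x^k = (0.0, 0.0), subgradient = b - a^T x = 25.0
  y^{k+1} = 0.0 + 0.25*25.0 = 6.25
Step 2: y^k = 6.25, reduced costs: (-4.5, -26.5)
  x^k = (8.0, 8.0), subgradient = b - a^T x = -39.0
  y^{k+1} = 6.25 + 0.25*-39.0 = -3.5
Dual objective at y_2 = -3.5: reduced costs (15.0, 32.0), box minimizer x = (0.0, 0.0)
g(y_2) = b*y + (c1 - a1*y)*x1 + (c2 - a2*y)*x2 = 25*(-3.5) + 15.0*0.0 + 32.0*0.0 = -87.5 + 0.0 + 0.0 = -87.5


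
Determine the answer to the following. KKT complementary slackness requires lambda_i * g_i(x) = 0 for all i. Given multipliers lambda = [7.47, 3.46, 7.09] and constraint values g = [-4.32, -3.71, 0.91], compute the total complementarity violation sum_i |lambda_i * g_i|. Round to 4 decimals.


KKT complementary slackness check:
lambda_1 * g_1 = 7.47 * -4.32 = -32.2704
lambda_2 * g_2 = 3.46 * -3.71 = -12.8366
lambda_3 * g_3 = 7.09 * 0.91 = 6.4519
Total violation = 32.2704 + 12.8366 + 6.4519 = 51.5589


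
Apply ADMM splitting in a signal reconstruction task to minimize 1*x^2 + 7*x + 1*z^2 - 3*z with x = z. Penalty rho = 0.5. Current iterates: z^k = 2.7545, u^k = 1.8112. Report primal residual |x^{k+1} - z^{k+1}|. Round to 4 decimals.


ADMM iteration with rho = 0.5, z^k = 2.7545, u^k = 1.8112
Step 1: x-update.
Minimize 1*x^2 + 7*x + (0.5/2)*(x - 2.7545 + 1.8112)^2
FOC: (2*1 + 0.5)*x = -7 + 0.5*(2.7545 - 1.8112)
x^{k+1} = -2.6113
Step 2: z-update.
Minimize 1*z^2 - 3*z + (0.5/2)*(-2.6113 - z + 1.8112)^2
FOC: (2*1 + 0.5)*z = 3 + 0.5*(-2.6113 + 1.8112)
z^{k+1} = 1.04
Step 3: u-update.
u^{k+1} = 1.8112 - 2.6113 - 1.04 = -1.8401
Step 4: Primal residual = |-2.6113 - 1.04| = 3.6513


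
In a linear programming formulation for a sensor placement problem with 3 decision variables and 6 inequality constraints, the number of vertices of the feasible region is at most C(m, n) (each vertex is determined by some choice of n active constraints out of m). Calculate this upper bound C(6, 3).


Each vertex corresponds to some choice of n active constraints out of m, so the number of vertices is at most C(m, n) = m! / (n!(m-n)!).
m = 6, n = 3
Numerator: 6 * 5 * 4
Denominator: 3! = 6
C(6, 3) = 20


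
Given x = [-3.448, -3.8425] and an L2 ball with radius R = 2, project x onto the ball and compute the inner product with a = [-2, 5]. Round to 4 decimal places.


Step 1: Compute ||x|| (intermediates to 6 decimals).
||x|| = sqrt((-3.448)^2 + (-3.8425)^2) = 5.162704
Step 2: Project.
Since ||x|| > R, scale = R/||x|| = 2/5.162704 = 0.387394, proj(x) = scale * x
proj(x) = [-1.335735, -1.488561]
Step 3: Dot product.
a^T * proj(x) = -2*(-1.335735) + 5*(-1.488561) = -4.7713


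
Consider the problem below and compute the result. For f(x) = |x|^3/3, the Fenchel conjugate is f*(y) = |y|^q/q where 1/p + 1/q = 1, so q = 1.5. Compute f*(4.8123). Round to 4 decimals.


The conjugate exponent q satisfies 1/p + 1/q = 1.
p = 3, so q = 3/(3 - 1) = 1.5
|y|^q = 4.8123^1.5 = 10.5567
f*(4.8123) = 10.5567 / 1.5 = 7.0378


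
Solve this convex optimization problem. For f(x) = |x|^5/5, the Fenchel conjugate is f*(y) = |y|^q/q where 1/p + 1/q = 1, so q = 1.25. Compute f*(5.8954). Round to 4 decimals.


The conjugate exponent q satisfies 1/p + 1/q = 1.
p = 5, so q = 5/(5 - 1) = 1.25
|y|^q = 5.8954^1.25 = 9.1863
f*(5.8954) = 9.1863 / 1.25 = 7.3491


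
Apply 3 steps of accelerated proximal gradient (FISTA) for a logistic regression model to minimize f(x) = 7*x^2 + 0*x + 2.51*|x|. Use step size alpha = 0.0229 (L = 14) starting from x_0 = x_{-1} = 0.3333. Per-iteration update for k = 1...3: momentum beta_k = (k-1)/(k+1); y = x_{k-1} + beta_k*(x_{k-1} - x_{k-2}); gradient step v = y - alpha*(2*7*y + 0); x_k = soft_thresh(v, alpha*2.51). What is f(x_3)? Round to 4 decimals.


FISTA on f(x) = 7*x^2 + 0*x + 2.51*|x|
L = 14, alpha = 0.0229
Iteration 1: beta = 0.0, y = 0.3333 + 0.0*(0.3333 - 0.3333) = 0.3333
  grad(y) = 4.6662, v = y - alpha*grad = 0.2264
  prox(v) = soft_thresh(0.2264, 0.0575) = 0.169
Iteration 2: beta = 0.3333, y = 0.169 + 0.3333*(0.169 - 0.3333) = 0.1142
  grad(y) = 1.5986, v = y - alpha*grad = 0.0776
  prox(v) = soft_thresh(0.0776, 0.0575) = 0.0201
Iteration 3: beta = 0.5, y = 0.0201 + 0.5*(0.0201 - 0.169) = -0.0543
  grad(y) = -0.7607, v = y - alpha*grad = -0.0369
  prox(v) = soft_thresh(-0.0369, 0.0575) = 0.0
f(x_3) = 7*0.0^2 + 0*0.0 + 2.51*|0.0| = 0.0


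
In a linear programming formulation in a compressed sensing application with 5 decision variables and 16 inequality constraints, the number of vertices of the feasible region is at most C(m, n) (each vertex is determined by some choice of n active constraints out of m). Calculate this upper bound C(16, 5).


Each vertex corresponds to some choice of n active constraints out of m, so the number of vertices is at most C(m, n) = m! / (n!(m-n)!).
m = 16, n = 5
Numerator: 16 * 15 * 14 * 13 * 12
Denominator: 5! = 120
C(16, 5) = 4368


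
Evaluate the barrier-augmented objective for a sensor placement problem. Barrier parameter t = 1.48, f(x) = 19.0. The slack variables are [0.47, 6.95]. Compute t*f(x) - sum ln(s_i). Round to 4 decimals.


Step 1: Compute log-barrier.
ln values: [-0.755, 1.9387]
phi = -(-0.755 + 1.9387) = -1.1837
Step 2: Compute augmented objective.
t*f(x) = 1.48*19.0 = 28.12
Total = 28.12 - 1.1837 = 26.9363


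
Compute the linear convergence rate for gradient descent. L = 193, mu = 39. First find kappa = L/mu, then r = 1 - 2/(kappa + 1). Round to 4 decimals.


Step 1: Compute the condition number.
kappa = L/mu = 193/39 = 4.9487
Step 2: Compute the convergence rate.
r = 1 - 2/(kappa + 1) = 1 - 2*mu/(L + mu) = (L - mu)/(L + mu) = 154/232 = 0.6638


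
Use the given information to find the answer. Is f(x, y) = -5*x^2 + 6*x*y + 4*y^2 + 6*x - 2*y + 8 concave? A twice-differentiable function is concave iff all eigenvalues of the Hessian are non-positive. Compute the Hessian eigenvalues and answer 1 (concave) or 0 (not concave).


The Hessian of f(x,y) = -5*x^2 + 6*x*y + 4*y^2 + 6*x - 2*y + 8 is:
H = [[-10, 6], [6, 8]]
Trace = -10 + 8 = -2
Determinant = -10*8 - (6)^2 = -116
Discriminant = (-2)^2 - 4*-116 = 468.0
Eigenvalues: lambda_1 = -11.8167, lambda_2 = 9.8167
The function is not concave.

0


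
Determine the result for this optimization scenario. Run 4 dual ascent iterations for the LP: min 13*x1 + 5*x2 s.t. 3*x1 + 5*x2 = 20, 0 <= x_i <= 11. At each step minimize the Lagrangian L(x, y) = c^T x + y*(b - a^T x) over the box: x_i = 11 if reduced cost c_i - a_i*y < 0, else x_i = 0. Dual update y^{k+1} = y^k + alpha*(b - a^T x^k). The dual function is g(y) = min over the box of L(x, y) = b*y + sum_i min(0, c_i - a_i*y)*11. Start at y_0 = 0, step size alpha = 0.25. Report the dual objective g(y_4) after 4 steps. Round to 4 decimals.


Dual ascent for LP: min 13*x1 + 5*x2, 3*x1 + 5*x2 = 20, 0 <= x_i <= 11
Step 1: y^k = 0.0, reduced costs: (13.0, 5.0)
  x^k = (0.0, 0.0), subgradient = b - a^T x = 20.0
  y^{k+1} = 0.0 + 0.25*20.0 = 5.0
Step 2: y^k = 5.0, reduced costs: (-2.0, -20.0)
  x^k = (11.0, 11.0), subgradient = b - a^T x = -68.0
  y^{k+1} = 5.0 + 0.25*-68.0 = -12.0
Step 3: y^k = -12.0, reduced costs: (49.0, 65.0)
  x^k = (0.0, 0.0), subgradient = b - a^T x = 20.0
  y^{k+1} = -12.0 + 0.25*20.0 = -7.0
Step 4: y^k = -7.0, reduced costs: (34.0, 40.0)
  x^k = (0.0, 0.0), subgradient = b - a^T x = 20.0
  y^{k+1} = -7.0 + 0.25*20.0 = -2.0
Dual objective at y_4 = -2.0: reduced costs (19.0, 15.0), box minimizer x = (0.0, 0.0)
g(y_4) = b*y + (c1 - a1*y)*x1 + (c2 - a2*y)*x2 = 20*(-2.0) + 19.0*0.0 + 15.0*0.0 = -40.0 + 0.0 + 0.0 = -40.0


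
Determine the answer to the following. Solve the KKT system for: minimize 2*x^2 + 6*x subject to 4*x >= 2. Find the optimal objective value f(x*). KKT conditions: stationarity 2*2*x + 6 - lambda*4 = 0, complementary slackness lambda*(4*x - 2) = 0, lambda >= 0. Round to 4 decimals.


Step 1: Try lambda = 0 (constraint inactive).
x_unc = -6/(2*2) = -1.5
Check: 4*-1.5 = -6.0 < 2 -- violated!
Step 2: Constraint must be active: 4*x = 2
x* = 2/4 = 0.5
lambda = (2*2*0.5 + 6)/4 = 2.0
Step 3: Compute optimal value.
f(x*) = 2*0.5^2 + 6*0.5 = 3.5


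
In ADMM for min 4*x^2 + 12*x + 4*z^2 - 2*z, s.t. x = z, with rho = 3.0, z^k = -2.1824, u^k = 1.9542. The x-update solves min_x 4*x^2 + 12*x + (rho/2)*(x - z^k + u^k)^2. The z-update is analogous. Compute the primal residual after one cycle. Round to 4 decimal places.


ADMM iteration with rho = 3.0, z^k = -2.1824, u^k = 1.9542
Step 1: x-update.
Minimize 4*x^2 + 12*x + (3.0/2)*(x + 2.1824 + 1.9542)^2
FOC: (2*4 + 3.0)*x = -12 + 3.0*(-2.1824 - 1.9542)
x^{k+1} = -2.2191
Step 2: z-update.
Minimize 4*z^2 - 2*z + (3.0/2)*(-2.2191 - z + 1.9542)^2
FOC: (2*4 + 3.0)*z = 2 + 3.0*(-2.2191 + 1.9542)
z^{k+1} = 0.1096
Step 3: u-update.
u^{k+1} = 1.9542 - 2.2191 - 0.1096 = -0.3745
Step 4: Primal residual = |-2.2191 - 0.1096| = 2.3287


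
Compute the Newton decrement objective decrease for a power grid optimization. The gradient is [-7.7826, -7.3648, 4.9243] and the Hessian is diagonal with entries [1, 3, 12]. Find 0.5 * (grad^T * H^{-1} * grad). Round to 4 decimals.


Step 1: H is diagonal, so H^(-1) * g = [-7.7826, -2.4549, 0.4104].
Step 2: g^T H^(-1) g = sum_i g_i^2 / H_ii
  = (-7.7826)^2/1 + (-7.3648)^2/3 + (4.9243)^2/12
  = 60.5689 + 18.0801 + 2.0207 = 80.6697
Step 3: Objective decrease = 0.5 * g^T H^(-1) g = 40.3348


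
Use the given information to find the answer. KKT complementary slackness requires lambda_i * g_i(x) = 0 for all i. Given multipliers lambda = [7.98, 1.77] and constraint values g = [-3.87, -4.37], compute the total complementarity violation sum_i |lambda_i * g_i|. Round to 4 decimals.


KKT complementary slackness check:
lambda_1 * g_1 = 7.98 * -3.87 = -30.8826
lambda_2 * g_2 = 1.77 * -4.37 = -7.7349
Total violation = 30.8826 + 7.7349 = 38.6175


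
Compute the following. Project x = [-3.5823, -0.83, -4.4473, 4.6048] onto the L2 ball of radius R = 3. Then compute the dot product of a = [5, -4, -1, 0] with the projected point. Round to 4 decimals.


Step 1: Compute ||x|| (intermediates to 6 decimals).
||x|| = sqrt((-3.5823)^2 + (-0.83)^2 + (-4.4473)^2 + 4.6048^2) = 7.382712
Step 2: Project.
Since ||x|| > R, scale = R/||x|| = 3/7.382712 = 0.406355, proj(x) = scale * x
proj(x) = [-1.455686, -0.337275, -1.807183, 1.871184]
Step 3: Dot product.
a^T * proj(x) = 5*(-1.455686) - 4*(-0.337275) - 1*(-1.807183) + 0*1.871184 = -4.1221


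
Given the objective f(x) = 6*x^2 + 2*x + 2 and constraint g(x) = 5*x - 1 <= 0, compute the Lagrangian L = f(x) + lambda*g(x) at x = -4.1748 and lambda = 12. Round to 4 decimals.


Step 1: Evaluate f(x).
f(-4.1748) = 6*(-4.1748)^2 + 2*(-4.1748) + 2 = 98.2241
Step 2: Evaluate g(x).
g(-4.1748) = 5*-4.1748 - 1 = -21.874
Step 3: Compute Lagrangian.
L = 98.2241 + 12*-21.874 = -164.2639


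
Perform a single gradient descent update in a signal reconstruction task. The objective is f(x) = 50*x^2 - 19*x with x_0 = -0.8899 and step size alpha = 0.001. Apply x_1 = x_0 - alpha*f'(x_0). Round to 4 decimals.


We compute the gradient at x_0 and apply the update.
f'(x) = 100*x - 19
f'(-0.8899) = 100*-0.8899 - 19 = -107.99
x_1 = -0.8899 - 0.001*-107.99 = -0.7819


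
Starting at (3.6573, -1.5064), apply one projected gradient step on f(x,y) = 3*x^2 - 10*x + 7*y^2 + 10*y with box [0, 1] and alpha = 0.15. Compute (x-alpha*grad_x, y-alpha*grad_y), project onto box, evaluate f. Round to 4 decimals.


Step 1: Compute gradient at (3.6573, -1.5064).
grad_x = 2*3*3.6573 - 10 = 11.9438
grad_y = 2*7*-1.5064 + 10 = -11.0896
Step 2: Gradient step.
x_raw = 3.6573 - 0.15*11.9438 = 1.8657
y_raw = -1.5064 - 0.15*-11.0896 = 0.157
Step 3: Project onto [0, 1].
x_proj = clip(1.8657) = 1.0
y_proj = clip(0.157) = 0.157
Step 4: Evaluate f.
f(1.0, 0.157) = -5.257


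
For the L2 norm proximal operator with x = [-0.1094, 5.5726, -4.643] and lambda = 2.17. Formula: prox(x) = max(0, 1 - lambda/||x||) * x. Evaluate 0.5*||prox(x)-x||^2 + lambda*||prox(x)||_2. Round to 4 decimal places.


Step 1: Compute ||x||.
||x|| = 7.2542
Step 2: Compute scaling factor.
scale = max(0, 1 - 2.17/7.2542) = 0.7009
Step 3: prox(x) = [-0.0767, 3.9056, -3.2541]
||prox(x)|| = 5.0842
Step 4: Proximal objective.
0.5*||prox-x||^2 = 2.3545
lambda*||prox|| = 11.0327
Total = 13.3871


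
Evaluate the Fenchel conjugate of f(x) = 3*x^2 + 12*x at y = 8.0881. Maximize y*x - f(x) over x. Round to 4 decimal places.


f*(y) = sup_x {y*x - a*x^2 - b*x} = sup_x {(y-b)*x - a*x^2}
FOC: (y - b) - 2a*x = 0 => x* = (y - b)/(2a)
x* = (8.0881 - 12)/(2*3) = -0.652
f*(8.0881) = (y-b)^2/(4a) = (8.0881 - 12)^2/(4*3)
= 15.303/12 = 1.2752


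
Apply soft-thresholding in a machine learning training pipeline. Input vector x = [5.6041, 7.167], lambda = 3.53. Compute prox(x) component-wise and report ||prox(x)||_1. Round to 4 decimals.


Soft-thresholding with lambda = 3.53:
prox(5.6041) = sign(5.6041)*max(|5.6041| - 3.53, 0) = 2.0741
prox(7.167) = sign(7.167)*max(|7.167| - 3.53, 0) = 3.637
prox(x) = [2.0741, 3.637]
||prox(x)||_1 = 2.0741 + 3.637 = 5.7111


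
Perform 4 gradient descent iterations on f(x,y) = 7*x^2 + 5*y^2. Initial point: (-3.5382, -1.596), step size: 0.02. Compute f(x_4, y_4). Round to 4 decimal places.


Gradient descent on f(x,y) = 7*x^2 + 5*y^2.
Starting point: (-3.5382, -1.596), alpha = 0.02
Step 1: grad_x = 2*7*-3.5382 = -49.5348, grad_y = 2*5*-1.596 = -15.96
  x_1 = -3.5382 - 0.02*-49.5348 = -2.5475
  y_1 = -1.596 - 0.02*-15.96 = -1.2768
Step 2: grad_x = 2*7*-2.5475 = -35.6651, grad_y = 2*5*-1.2768 = -12.768
  x_2 = -2.5475 - 0.02*-35.6651 = -1.8342
  y_2 = -1.2768 - 0.02*-12.768 = -1.0214
Step 3: grad_x = 2*7*-1.8342 = -25.6788, grad_y = 2*5*-1.0214 = -10.2144
  x_3 = -1.8342 - 0.02*-25.6788 = -1.3206
  y_3 = -1.0214 - 0.02*-10.2144 = -0.8172
Step 4: grad_x = 2*7*-1.3206 = -18.4888, grad_y = 2*5*-0.8172 = -8.1715
  x_4 = -1.3206 - 0.02*-18.4888 = -0.9509
  y_4 = -0.8172 - 0.02*-8.1715 = -0.6537
f(-0.9509, -0.6537) = 7*(-0.9509)^2 + 5*(-0.6537)^2 = 8.4656


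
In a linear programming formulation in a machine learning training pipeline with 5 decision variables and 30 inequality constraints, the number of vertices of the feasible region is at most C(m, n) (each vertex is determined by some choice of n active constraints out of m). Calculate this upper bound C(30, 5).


Each vertex corresponds to some choice of n active constraints out of m, so the number of vertices is at most C(m, n) = m! / (n!(m-n)!).
m = 30, n = 5
Numerator: 30 * 29 * 28 * 27 * 26
Denominator: 5! = 120
C(30, 5) = 142506


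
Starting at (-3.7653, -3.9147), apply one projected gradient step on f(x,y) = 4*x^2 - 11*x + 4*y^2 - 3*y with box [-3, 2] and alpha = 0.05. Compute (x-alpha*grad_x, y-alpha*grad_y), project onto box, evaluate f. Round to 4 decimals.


Step 1: Compute gradient at (-3.7653, -3.9147).
grad_x = 2*4*-3.7653 - 11 = -41.1224
grad_y = 2*4*-3.9147 - 3 = -34.3176
Step 2: Gradient step.
x_raw = -3.7653 - 0.05*-41.1224 = -1.7092
y_raw = -3.9147 - 0.05*-34.3176 = -2.1988
Step 3: Project onto [-3, 2].
x_proj = clip(-1.7092) = -1.7092
y_proj = clip(-2.1988) = -2.1988
Step 4: Evaluate f.
f(-1.7092, -2.1988) = 56.4219


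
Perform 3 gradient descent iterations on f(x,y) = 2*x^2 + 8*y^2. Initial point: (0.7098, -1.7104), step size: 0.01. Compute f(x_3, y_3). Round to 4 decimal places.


Gradient descent on f(x,y) = 2*x^2 + 8*y^2.
Starting point: (0.7098, -1.7104), alpha = 0.01
Step 1: grad_x = 2*2*0.7098 = 2.8392, grad_y = 2*8*-1.7104 = -27.3664
  x_1 = 0.7098 - 0.01*2.8392 = 0.6814
  y_1 = -1.7104 - 0.01*-27.3664 = -1.4367
Step 2: grad_x = 2*2*0.6814 = 2.7256, grad_y = 2*8*-1.4367 = -22.9878
  x_2 = 0.6814 - 0.01*2.7256 = 0.6542
  y_2 = -1.4367 - 0.01*-22.9878 = -1.2069
Step 3: grad_x = 2*2*0.6542 = 2.6166, grad_y = 2*8*-1.2069 = -19.3097
  x_3 = 0.6542 - 0.01*2.6166 = 0.628
  y_3 = -1.2069 - 0.01*-19.3097 = -1.0138
f(0.628, -1.0138) = 2*0.628^2 + 8*(-1.0138)^2 = 9.0104


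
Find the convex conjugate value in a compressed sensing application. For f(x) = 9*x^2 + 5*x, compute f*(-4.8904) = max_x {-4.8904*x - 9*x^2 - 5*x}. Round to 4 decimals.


f*(y) = sup_x {y*x - a*x^2 - b*x} = sup_x {(y-b)*x - a*x^2}
FOC: (y - b) - 2a*x = 0 => x* = (y - b)/(2a)
x* = (-4.8904 - 5)/(2*9) = -0.5495
f*(-4.8904) = (y-b)^2/(4a) = (-4.8904 - 5)^2/(4*9)
= 97.82/36 = 2.7172
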